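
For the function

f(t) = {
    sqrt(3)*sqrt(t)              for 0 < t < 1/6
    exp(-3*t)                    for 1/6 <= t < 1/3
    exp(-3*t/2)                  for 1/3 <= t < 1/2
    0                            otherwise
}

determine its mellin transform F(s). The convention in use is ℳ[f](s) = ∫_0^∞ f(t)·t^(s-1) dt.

(2**s*(2*s + 1)*uppergamma(s, 1/2) - 2**s*(2*s + 1)*uppergamma(s, 1) + 4**s*(2*s + 1)*uppergamma(s, 1/2) - 4**s*(2*s + 1)*uppergamma(s, 3/4) + sqrt(2))/(6**s*(2*s + 1))
  Re(s) > -1/2

undo the common scale on t: sqrt(t) on [0, 1/2); exp(-t) on [1/2, 1); exp(-t/2) on [1, 3/2)
treat the 3 regions marked off by 1/6, 1/3 separately and sum
[0, 1/6) adds the kernel integral of sqrt(3)*sqrt(t)
piece [1/6, 1/3): integrate exp(-3*t) against the kernel
segment [1/3, 1/2) carries exp(-3*t/2); integrate it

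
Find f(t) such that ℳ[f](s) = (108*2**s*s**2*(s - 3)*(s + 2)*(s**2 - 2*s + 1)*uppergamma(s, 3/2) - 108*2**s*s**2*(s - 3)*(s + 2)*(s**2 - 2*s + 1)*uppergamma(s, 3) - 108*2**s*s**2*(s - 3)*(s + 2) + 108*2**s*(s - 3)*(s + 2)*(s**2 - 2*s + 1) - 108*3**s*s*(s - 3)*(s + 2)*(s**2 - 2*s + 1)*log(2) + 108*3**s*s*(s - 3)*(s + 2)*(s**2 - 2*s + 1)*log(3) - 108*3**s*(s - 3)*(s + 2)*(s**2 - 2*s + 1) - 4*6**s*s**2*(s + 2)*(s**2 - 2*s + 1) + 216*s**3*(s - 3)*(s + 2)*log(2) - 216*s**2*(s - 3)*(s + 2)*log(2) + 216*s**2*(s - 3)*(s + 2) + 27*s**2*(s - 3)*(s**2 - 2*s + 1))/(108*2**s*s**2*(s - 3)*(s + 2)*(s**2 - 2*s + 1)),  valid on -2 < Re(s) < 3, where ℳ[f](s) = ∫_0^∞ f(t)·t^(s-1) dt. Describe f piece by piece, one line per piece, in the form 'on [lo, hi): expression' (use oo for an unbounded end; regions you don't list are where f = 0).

on [0, 1/2): t**2
on [1/2, 1): log(t)/t
on [1, 3/2): log(t)
on [3/2, 3): exp(-t)
on [3, oo): t**(-3)

cuts at 1/2, 1, 3/2, 3: linearity sums the 5 kernel integrals
on [0, 1/2): add ∫ t**2·t^(s-1) dt
piece [1/2, 1): integrate log(t)/t against the kernel
between 1 and 3/2 the integrand is log(t)·t^(s-1)
over [3/2, 3), the kernel integral of exp(-t) enters the sum
[3, ∞) adds the kernel integral of t**(-3)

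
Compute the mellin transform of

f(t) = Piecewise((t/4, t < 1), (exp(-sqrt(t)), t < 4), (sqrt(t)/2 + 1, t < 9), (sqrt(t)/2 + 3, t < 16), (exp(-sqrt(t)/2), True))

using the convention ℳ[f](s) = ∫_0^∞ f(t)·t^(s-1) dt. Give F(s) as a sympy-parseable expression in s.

(40*2**(4*s)*s*(s + 1) + 12*2**(4*s)*(s + 1) + 8*2**(2*s)*s*(s + 1)*(2*s + 1)*uppergamma(2*s, 2) - 16*2**(2*s)*s*(s + 1) - 4*2**(2*s)*(s + 1) - 16*9**s*s*(s + 1) - 8*9**s*(s + 1) + 8*s*(s + 1)*(2*s + 1)*uppergamma(2*s, 1) - 8*s*(s + 1)*(2*s + 1)*uppergamma(2*s, 2) + s*(2*s + 1))/(4*s*(s + 1)*(2*s + 1))
  Re(s) > -1

strip the power substitution: t**2/4 on [0, 1); exp(-t) on [1, 2); t/2 + 1 on [2, 3); …
remove the common scale on t first: t**2 on [0, 1/2); exp(-2*t) on [1/2, 1); t + 1 on [1, 3/2); …
the 5 pieces separated at 1, 4, 9, 16 each add one integral
∫ over [0, 1) of t/4·t^(s-1) joins the sum
between 1 and 4 the integrand is exp(-sqrt(t))·t^(s-1)
for t in [4, 9): the term is ∫ (sqrt(t)/2 + 1)·t^(s-1)
on [9, 16) integrate f = (sqrt(t)/2 + 3) against the kernel
between 16 and ∞ the integrand is exp(-sqrt(t)/2)·t^(s-1)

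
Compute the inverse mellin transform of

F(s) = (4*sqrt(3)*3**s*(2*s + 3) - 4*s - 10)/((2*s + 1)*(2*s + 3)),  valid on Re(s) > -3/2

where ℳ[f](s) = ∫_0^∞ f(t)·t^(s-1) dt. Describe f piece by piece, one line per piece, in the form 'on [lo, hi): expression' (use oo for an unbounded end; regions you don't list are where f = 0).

on [0, 1): t**(3/2)
on [1, 3): 2*sqrt(t)

split f at 1: ℳ[f](s) collects 2 kernel integrals
for t in [0, 1): the term is ∫ t**(3/2)·t^(s-1)
segment 1 to 3 holds 2*sqrt(t); add its integral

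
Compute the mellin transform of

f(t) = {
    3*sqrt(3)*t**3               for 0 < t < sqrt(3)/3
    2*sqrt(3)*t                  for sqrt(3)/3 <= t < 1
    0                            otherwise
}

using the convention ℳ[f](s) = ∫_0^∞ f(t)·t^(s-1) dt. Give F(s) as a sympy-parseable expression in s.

(sqrt(3)/3)**s*(2*3**(s/2 + 1/2)*(s + 3) - s - 5)/((s + 1)*(s + 3))
  Re(s) > -3

undo the power substitution: 3*sqrt(3)*t**(3/2) on [0, 1/3); 2*sqrt(3)*sqrt(t) on [1/3, 1)
reversing the common scale on t: t**(3/2) on [0, 1); 2*sqrt(t) on [1, 3)
decompose at sqrt(3)/3; ℳ[f](s) sums the 2 pieces' integrals
on [0, sqrt(3)/3): add ∫ 3*sqrt(3)*t**3·t^(s-1) dt
the [sqrt(3)/3, 1) slice contributes ∫ 2*sqrt(3)*t·t^(s-1) dt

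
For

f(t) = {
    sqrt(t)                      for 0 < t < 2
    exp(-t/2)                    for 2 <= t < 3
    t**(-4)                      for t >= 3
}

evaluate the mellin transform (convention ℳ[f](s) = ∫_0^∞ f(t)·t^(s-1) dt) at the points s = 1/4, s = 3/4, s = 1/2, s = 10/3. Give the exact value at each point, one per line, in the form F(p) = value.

F(1/4) = -2**(1/4)*uppergamma(1/4, 3/2) + 4*3**(1/4)/1215 + 2**(1/4)*uppergamma(1/4, 1) + 4*2**(3/4)/3
F(3/4) = -2**(3/4)*uppergamma(3/4, 3/2) + 4*3**(3/4)/1053 + 2**(3/4)*uppergamma(3/4, 1) + 8*2**(1/4)/5
F(1/2) = -sqrt(2)*sqrt(pi)*erfc(sqrt(6)/2) + 2*sqrt(3)/567 + sqrt(2)*sqrt(pi)*erfc(1) + 2
F(10/3) = -8*2**(1/3)*uppergamma(10/3, 3/2) + 3**(1/3)/2 + 48*2**(5/6)/23 + 8*2**(1/3)*uppergamma(10/3, 1)

breakpoints 2, 3: one integral from each of the 3 segments
segment [0, 2) carries sqrt(t); integrate it
[2, 3) adds the kernel integral of exp(-t/2)
∫ over [3, ∞) of t**(-4)·t^(s-1) joins the sum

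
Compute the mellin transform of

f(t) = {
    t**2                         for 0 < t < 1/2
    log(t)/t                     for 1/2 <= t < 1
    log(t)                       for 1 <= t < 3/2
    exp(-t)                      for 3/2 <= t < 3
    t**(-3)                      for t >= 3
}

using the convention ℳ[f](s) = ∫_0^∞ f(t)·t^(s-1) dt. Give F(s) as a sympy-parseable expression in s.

slice at 1/2, 1, 3/2, 3, transform all 5 pieces, and sum them
segment 0 to 1/2 holds t**2; add its integral
on [1/2, 1) integrate f = log(t)/t against the kernel
over [1, 3/2), the kernel integral of log(t) enters the sum
segment [3/2, 3) carries exp(-t); integrate it
over [3, ∞), the kernel integral of t**(-3) enters the sum

(108*2**s*s**2*(s - 3)*(s + 2)*(s**2 - 2*s + 1)*uppergamma(s, 3/2) - 108*2**s*s**2*(s - 3)*(s + 2)*(s**2 - 2*s + 1)*uppergamma(s, 3) - 108*2**s*s**2*(s - 3)*(s + 2) + 108*2**s*(s - 3)*(s + 2)*(s**2 - 2*s + 1) - 108*3**s*s*(s - 3)*(s + 2)*(s**2 - 2*s + 1)*log(2) + 108*3**s*s*(s - 3)*(s + 2)*(s**2 - 2*s + 1)*log(3) - 108*3**s*(s - 3)*(s + 2)*(s**2 - 2*s + 1) - 4*6**s*s**2*(s + 2)*(s**2 - 2*s + 1) + 216*s**3*(s - 3)*(s + 2)*log(2) - 216*s**2*(s - 3)*(s + 2)*log(2) + 216*s**2*(s - 3)*(s + 2) + 27*s**2*(s - 3)*(s**2 - 2*s + 1))/(108*2**s*s**2*(s - 3)*(s + 2)*(s**2 - 2*s + 1))
  -2 < Re(s) < 3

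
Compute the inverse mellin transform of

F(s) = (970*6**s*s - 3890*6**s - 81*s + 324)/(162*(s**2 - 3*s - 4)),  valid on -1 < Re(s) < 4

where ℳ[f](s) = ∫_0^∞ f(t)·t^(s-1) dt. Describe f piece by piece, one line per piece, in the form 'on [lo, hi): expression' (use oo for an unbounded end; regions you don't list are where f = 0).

the common scale on t comes off first: t on [0, 1/2); 2*t on [1/2, 3); t**(-4) on [3, ∞)
cuts at 1, 6: linearity sums the 3 kernel integrals
∫ t/2·t^(s-1) over [0, 1)
∫ t·t^(s-1) over [1, 6)
over [6, ∞), the kernel integral of 16/t**4 enters the sum

on [0, 1): t/2
on [1, 6): t
on [6, oo): 16/t**4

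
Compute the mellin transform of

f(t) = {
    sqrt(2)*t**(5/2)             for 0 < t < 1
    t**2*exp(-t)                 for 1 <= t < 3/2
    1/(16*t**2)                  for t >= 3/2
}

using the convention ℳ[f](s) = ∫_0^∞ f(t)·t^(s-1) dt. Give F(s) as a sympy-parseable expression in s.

invert the shared t-power to get sqrt(2)*sqrt(t) on [0, 1); exp(-t) on [1, 3/2); 1/(16*t**4) on [3/2, ∞)
back out the common scale on t: sqrt(t) on [0, 2); exp(-t/2) on [2, 3); t**(-4) on [3, ∞)
summing 3 kernel integrals split by 1, 3/2 yields ℳ[f](s)
segment [0, 1) carries sqrt(2)*t**(5/2); integrate it
on [1, 3/2): add ∫ t**2*exp(-t)·t^(s-1) dt
∫ over [3/2, ∞) of 1/(16*t**2)·t^(s-1) joins the sum

(36*2**s*(s - 2)*(2*s + 5)*uppergamma(s + 2, 1) - 36*2**s*(s - 2)*(2*s + 5)*uppergamma(s + 2, 3/2) + 72*2**(s + 1/2)*(s - 2) - 3**s*(2*s + 5))/(36*2**s*(s - 2)*(2*s + 5))
  -5/2 < Re(s) < 2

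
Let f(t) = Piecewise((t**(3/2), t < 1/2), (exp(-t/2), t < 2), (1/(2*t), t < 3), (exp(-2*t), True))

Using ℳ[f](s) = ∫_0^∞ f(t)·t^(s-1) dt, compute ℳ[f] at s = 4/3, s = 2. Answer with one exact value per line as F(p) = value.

summing 4 kernel integrals split by 1/2, 2, 3 yields ℳ[f](s)
∫ t**(3/2)·t^(s-1) over [0, 1/2)
over [1/2, 2), the kernel integral of exp(-t/2) enters the sum
piece [2, 3): integrate 1/(2*t) against the kernel
[3, ∞) adds the kernel integral of exp(-2*t)

F(4/3) = -3*2**(1/3)/2 - 2*2**(1/3)*uppergamma(4/3, 1) + 2**(2/3)*uppergamma(4/3, 6)/4 + 3*2**(1/6)/68 + 2*2**(1/3)*uppergamma(4/3, 1/4) + 3*3**(1/3)/2
F(2) = -8*exp(-1) + 7*exp(-6)/4 + sqrt(2)/56 + 1/2 + 5*exp(-1/4)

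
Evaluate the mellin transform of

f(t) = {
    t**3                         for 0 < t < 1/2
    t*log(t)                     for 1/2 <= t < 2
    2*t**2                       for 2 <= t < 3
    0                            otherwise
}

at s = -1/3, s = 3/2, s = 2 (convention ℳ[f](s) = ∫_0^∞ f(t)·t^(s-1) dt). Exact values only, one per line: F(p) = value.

strip the shared t-power: t**2 on [0, 1/2); log(t) on [1/2, 2); 2*t on [2, 3)
summing 3 kernel integrals split by 1/2, 2 yields ℳ[f](s)
over [0, 1/2), the kernel integral of t**3 enters the sum
∫ over [1/2, 2) of t*log(t)·t^(s-1) joins the sum
on [2, 3): add ∫ 2*t**2·t^(s-1) dt

F(-1/3) = 3*2**(1/3)*(-496*2**(1/3) + 125 + log(2**(80 + 160*2**(1/3))) + 192*6**(2/3))/320
F(3/2) = sqrt(2)*(-130649 + 41580*log(2) + 194400*sqrt(6))/25200
F(2) = 65*log(2)/24 + 5061/160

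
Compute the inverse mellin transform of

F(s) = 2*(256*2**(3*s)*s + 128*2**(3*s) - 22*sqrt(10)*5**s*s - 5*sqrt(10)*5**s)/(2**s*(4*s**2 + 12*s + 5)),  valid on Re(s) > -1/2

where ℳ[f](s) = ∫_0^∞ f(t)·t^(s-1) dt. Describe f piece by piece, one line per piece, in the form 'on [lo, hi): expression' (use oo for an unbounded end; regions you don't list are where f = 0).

on [0, 5/2): 3*sqrt(t)
on [5/2, 4): 4*t**(5/2)

linearity at 5/2 turns ℳ[f](s) into 2 summed integrals
on [0, 5/2) integrate f = 3*sqrt(t) against the kernel
∫ 4*t**(5/2)·t^(s-1) over [5/2, 4)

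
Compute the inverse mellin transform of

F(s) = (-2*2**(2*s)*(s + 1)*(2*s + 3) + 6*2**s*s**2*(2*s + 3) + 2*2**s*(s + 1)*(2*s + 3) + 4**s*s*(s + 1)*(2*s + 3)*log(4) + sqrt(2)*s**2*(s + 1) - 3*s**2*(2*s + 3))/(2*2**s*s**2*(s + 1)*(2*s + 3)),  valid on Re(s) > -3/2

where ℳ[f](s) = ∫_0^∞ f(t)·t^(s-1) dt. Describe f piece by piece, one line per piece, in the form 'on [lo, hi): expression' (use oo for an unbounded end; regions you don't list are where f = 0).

split f at 1/2, 1: ℳ[f](s) collects 3 kernel integrals
segment [0, 1/2) carries t**(3/2); integrate it
piece [1/2, 1): integrate 3*t against the kernel
on [1, 2): add ∫ log(t)·t^(s-1) dt

on [0, 1/2): t**(3/2)
on [1/2, 1): 3*t
on [1, 2): log(t)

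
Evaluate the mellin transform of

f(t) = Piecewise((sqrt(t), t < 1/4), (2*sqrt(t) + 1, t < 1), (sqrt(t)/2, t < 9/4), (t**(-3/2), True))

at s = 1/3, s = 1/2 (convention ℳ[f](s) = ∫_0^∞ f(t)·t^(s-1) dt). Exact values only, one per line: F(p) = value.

F(1/3) = 2**(1/3)*(-2268 + 727*3**(2/3) + 3024*2**(2/3))/1260
F(1/2) = 275/72

remove the power substitution first: t on [0, 1/2); 2*t + 1 on [1/2, 1); t/2 on [1, 3/2); …
split f at 1/4, 1, 9/4: ℳ[f](s) collects 4 kernel integrals
between 0 and 1/4 the integrand is sqrt(t)·t^(s-1)
for t in [1/4, 1): the term is ∫ (2*sqrt(t) + 1)·t^(s-1)
segment 1 to 9/4 holds sqrt(t)/2; add its integral
for t in [9/4, ∞): the term is ∫ t**(-3/2)·t^(s-1)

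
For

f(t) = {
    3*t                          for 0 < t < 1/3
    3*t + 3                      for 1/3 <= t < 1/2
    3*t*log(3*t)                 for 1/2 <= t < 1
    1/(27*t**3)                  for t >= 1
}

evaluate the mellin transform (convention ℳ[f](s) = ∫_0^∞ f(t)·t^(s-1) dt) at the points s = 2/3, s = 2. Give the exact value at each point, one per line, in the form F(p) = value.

invert the common scale on t to get t on [0, 1); t + 3 on [1, 3/2); t*log(t) on [3/2, 3); …
along the cuts 1/3, 1/2, 1, ℳ[f](s) splits into 4 integrals
∫ over [0, 1/3) of 3*t·t^(s-1) joins the sum
[1/3, 1/2) adds the kernel integral of (3*t + 3)
segment 1/2 to 1 holds 3*t*log(3*t); add its integral
∫ 1/(27*t**3)·t^(s-1) over [1, ∞)

F(2/3) = -3*3**(1/3)/2 - 1676/1575 - 9*2**(1/3)*log(3)/20 + 9*2**(1/3)*log(2)/20 + 9*log(3)/5 + 297*2**(1/3)/100
F(2) = 17/216 + log(2)/8 + 7*log(3)/8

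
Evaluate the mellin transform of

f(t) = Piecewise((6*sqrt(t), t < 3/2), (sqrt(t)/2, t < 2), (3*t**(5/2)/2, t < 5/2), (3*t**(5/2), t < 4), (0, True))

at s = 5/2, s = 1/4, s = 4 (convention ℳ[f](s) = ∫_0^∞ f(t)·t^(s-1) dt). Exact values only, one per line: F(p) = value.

F(5/2) = 559703/960
F(1/4) = -75*2**(1/4)*5**(3/4)/44 - 50*2**(3/4)/33 + 11*2**(1/4)*3**(3/4)/3 + 384*sqrt(2)/11
F(4) = -46875*sqrt(10)/1664 - 1520*sqrt(2)/117 + 99*sqrt(6)/32 + 49152/13

treat the 4 regions marked off by 3/2, 2, 5/2 separately and sum
∫ over [0, 3/2) of 6*sqrt(t)·t^(s-1) joins the sum
on [3/2, 2): add ∫ sqrt(t)/2·t^(s-1) dt
∫ 3*t**(5/2)/2·t^(s-1) over [2, 5/2)
over [5/2, 4), the kernel integral of 3*t**(5/2) enters the sum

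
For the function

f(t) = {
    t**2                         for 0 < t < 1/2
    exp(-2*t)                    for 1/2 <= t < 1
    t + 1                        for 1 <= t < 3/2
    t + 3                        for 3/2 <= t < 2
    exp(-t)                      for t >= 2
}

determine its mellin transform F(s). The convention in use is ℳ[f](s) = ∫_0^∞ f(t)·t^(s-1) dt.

split f at 1/2, 1, 3/2, 2: ℳ[f](s) collects 5 kernel integrals
segment 0 to 1/2 holds t**2; add its integral
[1/2, 1) adds the kernel integral of exp(-2*t)
piece [1, 3/2): integrate (t + 1) against the kernel
between 3/2 and 2 the integrand is (t + 3)·t^(s-1)
segment 2 to ∞ holds exp(-t); add its integral

(20*2**(2*s)*s*(s + 2) + 12*2**(2*s)*(s + 2) + 4*2**s*s*(s + 1)*(s + 2)*uppergamma(s, 2) - 8*2**s*s*(s + 2) - 4*2**s*(s + 2) - 8*3**s*s*(s + 2) - 8*3**s*(s + 2) + 4*s*(s + 1)*(s + 2)*uppergamma(s, 1) - 4*s*(s + 1)*(s + 2)*uppergamma(s, 2) + s*(s + 1))/(4*2**s*s*(s + 1)*(s + 2))
  Re(s) > -2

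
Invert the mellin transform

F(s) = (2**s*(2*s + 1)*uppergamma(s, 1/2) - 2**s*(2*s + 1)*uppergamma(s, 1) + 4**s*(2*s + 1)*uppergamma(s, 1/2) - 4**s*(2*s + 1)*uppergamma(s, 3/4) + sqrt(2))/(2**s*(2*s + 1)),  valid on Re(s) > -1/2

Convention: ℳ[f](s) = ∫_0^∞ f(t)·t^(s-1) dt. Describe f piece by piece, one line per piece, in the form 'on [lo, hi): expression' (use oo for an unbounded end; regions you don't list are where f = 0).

summing 3 kernel integrals split by 1/2, 1 yields ℳ[f](s)
segment [0, 1/2) carries sqrt(t); integrate it
piece [1/2, 1): integrate exp(-t) against the kernel
on [1, 3/2): add ∫ exp(-t/2)·t^(s-1) dt

on [0, 1/2): sqrt(t)
on [1/2, 1): exp(-t)
on [1, 3/2): exp(-t/2)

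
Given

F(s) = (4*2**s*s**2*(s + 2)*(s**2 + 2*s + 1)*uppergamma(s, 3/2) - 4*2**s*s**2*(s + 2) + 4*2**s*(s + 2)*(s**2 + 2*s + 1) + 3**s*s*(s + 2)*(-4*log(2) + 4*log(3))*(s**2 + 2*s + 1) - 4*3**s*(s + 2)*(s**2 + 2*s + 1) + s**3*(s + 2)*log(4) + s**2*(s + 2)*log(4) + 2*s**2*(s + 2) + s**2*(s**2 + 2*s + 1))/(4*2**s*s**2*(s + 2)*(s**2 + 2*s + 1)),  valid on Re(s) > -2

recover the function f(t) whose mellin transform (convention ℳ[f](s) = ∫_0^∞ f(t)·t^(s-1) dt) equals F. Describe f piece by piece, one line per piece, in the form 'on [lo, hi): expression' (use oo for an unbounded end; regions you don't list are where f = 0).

on [0, 1/2): t**2
on [1/2, 1): t*log(t)
on [1, 3/2): log(t)
on [3/2, oo): exp(-t)

f breaks at 1/2, 1, 3/2 into 4 integrals to sum
for t in [0, 1/2): the term is ∫ t**2·t^(s-1)
segment [1/2, 1) carries t*log(t); integrate it
piece [1, 3/2): integrate log(t) against the kernel
the [3/2, ∞) slice contributes ∫ exp(-t)·t^(s-1) dt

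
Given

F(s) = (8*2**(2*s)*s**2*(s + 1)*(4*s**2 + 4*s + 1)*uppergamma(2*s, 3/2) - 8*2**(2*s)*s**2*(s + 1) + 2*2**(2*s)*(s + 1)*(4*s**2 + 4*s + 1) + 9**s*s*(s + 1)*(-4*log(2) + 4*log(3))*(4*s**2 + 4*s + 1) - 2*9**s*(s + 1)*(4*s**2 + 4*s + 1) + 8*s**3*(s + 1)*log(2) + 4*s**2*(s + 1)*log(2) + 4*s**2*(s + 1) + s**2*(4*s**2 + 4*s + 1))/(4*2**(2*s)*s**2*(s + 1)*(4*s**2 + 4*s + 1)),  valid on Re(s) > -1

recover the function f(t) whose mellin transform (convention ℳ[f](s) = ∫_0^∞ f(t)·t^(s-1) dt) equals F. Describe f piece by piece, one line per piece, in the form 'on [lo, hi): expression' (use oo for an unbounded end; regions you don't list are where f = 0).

on [0, 1/4): t
on [1/4, 1): sqrt(t)*log(sqrt(t))
on [1, 9/4): log(sqrt(t))
on [9/4, oo): exp(-sqrt(t))

the power substitution comes off first: t**2 on [0, 1/2); t*log(t) on [1/2, 1); log(t) on [1, 3/2); …
summing 4 kernel integrals split by 1/4, 1, 9/4 yields ℳ[f](s)
∫ over [0, 1/4) of t·t^(s-1) joins the sum
on [1/4, 1): add ∫ sqrt(t)*log(sqrt(t))·t^(s-1) dt
the [1, 9/4) slice contributes ∫ log(sqrt(t))·t^(s-1) dt
∫ over [9/4, ∞) of exp(-sqrt(t))·t^(s-1) joins the sum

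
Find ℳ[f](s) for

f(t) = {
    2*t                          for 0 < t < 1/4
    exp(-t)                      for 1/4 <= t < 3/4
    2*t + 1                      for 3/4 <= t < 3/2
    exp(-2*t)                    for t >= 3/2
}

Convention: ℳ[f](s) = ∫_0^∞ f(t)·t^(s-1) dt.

strip the common scale on t: t on [0, 1/2); exp(-t/2) on [1/2, 3/2); t + 1 on [3/2, 3); …
integrate the 4 segments split at 1/4, 3/4, 3/2, then add the results
the [0, 1/4) slice contributes ∫ 2*t·t^(s-1) dt
segment 1/4 to 3/4 holds exp(-t); add its integral
the [3/4, 3/2) slice contributes ∫ (2*t + 1)·t^(s-1) dt
over [3/2, ∞), the kernel integral of exp(-2*t) enters the sum

(2*2**s*s*(s + 1)*uppergamma(s, 3) - 5*3**s*s - 2*3**s + 2*4**s*s*(s + 1)*uppergamma(s, 1/4) - 2*4**s*s*(s + 1)*uppergamma(s, 3/4) + 8*6**s*s + 2*6**s + s)/(2*2**(2*s)*s*(s + 1))
  Re(s) > -1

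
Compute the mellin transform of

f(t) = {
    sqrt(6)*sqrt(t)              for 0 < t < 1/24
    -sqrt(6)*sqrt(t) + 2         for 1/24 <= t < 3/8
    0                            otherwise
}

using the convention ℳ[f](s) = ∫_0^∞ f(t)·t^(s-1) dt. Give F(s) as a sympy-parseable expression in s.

(9**s*s + 2*9**s - 2*s - 2)/(24**s*s*(2*s + 1))
  Re(s) > -1/2

back out the common scale on t: 2*sqrt(t) on [0, 1/16); 2 - 2*sqrt(t) on [1/16, 9/16)
peel off the power substitution: 2*t on [0, 1/4); 2 - 2*t on [1/4, 3/4)
strip the common scale on t: t on [0, 1/2); 2 - t on [1/2, 3/2)
f breaks at 1/24 into 2 integrals to sum
for t in [0, 1/24): the term is ∫ sqrt(6)*sqrt(t)·t^(s-1)
the [1/24, 3/8) slice contributes ∫ (-sqrt(6)*sqrt(t) + 2)·t^(s-1) dt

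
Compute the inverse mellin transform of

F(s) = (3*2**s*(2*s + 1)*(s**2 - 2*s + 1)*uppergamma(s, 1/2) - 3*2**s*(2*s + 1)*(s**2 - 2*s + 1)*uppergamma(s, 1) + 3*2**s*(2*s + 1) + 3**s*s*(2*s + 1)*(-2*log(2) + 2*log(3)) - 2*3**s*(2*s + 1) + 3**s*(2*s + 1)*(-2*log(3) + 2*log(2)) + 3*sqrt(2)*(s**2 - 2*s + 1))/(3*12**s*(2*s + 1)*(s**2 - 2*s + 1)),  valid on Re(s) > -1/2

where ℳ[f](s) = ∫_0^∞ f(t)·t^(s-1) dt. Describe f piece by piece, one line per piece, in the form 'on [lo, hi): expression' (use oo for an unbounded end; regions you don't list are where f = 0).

reversing the common scale on t: sqrt(3)*sqrt(t) on [0, 1/6); exp(-3*t) on [1/6, 1/3); log(3*t)/(3*t) on [1/3, 1/2)
peel off the common scale on t: sqrt(t) on [0, 1/2); exp(-t) on [1/2, 1); log(t)/t on [1, 3/2)
breakpoints 1/12, 1/6: one integral from each of the 3 segments
∫ over [0, 1/12) of sqrt(6)*sqrt(t)·t^(s-1) joins the sum
segment [1/12, 1/6) carries exp(-6*t); integrate it
segment 1/6 to 1/4 holds log(6*t)/(6*t); add its integral

on [0, 1/12): sqrt(6)*sqrt(t)
on [1/12, 1/6): exp(-6*t)
on [1/6, 1/4): log(6*t)/(6*t)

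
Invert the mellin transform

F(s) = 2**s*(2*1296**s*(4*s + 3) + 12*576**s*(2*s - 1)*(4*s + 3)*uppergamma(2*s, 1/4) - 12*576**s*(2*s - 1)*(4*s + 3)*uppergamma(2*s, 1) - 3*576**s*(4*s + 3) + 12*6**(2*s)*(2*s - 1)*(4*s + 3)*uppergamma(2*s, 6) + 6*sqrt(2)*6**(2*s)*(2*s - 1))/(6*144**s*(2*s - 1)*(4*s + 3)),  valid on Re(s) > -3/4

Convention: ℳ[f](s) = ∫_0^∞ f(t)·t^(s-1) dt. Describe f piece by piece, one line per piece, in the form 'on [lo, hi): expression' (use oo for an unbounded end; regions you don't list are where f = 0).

on [0, 1/2): 2**(1/4)*t**(3/4)/2
on [1/2, 8): exp(-sqrt(2)*sqrt(t)/4)
on [8, 18): sqrt(2)/(2*sqrt(t))
on [18, oo): exp(-sqrt(2)*sqrt(t))

remove the common scale on t first: t**(3/4) on [0, 1/4); exp(-sqrt(t)/2) on [1/4, 4); 1/(2*sqrt(t)) on [4, 9); …
undo the power substitution: t**(3/2) on [0, 1/2); exp(-t/2) on [1/2, 2); 1/(2*t) on [2, 3); …
breakpoints 1/2, 8, 18: one integral from each of the 4 segments
the [0, 1/2) slice contributes ∫ 2**(1/4)*t**(3/4)/2·t^(s-1) dt
the [1/2, 8) slice contributes ∫ exp(-sqrt(2)*sqrt(t)/4)·t^(s-1) dt
between 8 and 18 the integrand is sqrt(2)/(2*sqrt(t))·t^(s-1)
[18, ∞) adds the kernel integral of exp(-sqrt(2)*sqrt(t))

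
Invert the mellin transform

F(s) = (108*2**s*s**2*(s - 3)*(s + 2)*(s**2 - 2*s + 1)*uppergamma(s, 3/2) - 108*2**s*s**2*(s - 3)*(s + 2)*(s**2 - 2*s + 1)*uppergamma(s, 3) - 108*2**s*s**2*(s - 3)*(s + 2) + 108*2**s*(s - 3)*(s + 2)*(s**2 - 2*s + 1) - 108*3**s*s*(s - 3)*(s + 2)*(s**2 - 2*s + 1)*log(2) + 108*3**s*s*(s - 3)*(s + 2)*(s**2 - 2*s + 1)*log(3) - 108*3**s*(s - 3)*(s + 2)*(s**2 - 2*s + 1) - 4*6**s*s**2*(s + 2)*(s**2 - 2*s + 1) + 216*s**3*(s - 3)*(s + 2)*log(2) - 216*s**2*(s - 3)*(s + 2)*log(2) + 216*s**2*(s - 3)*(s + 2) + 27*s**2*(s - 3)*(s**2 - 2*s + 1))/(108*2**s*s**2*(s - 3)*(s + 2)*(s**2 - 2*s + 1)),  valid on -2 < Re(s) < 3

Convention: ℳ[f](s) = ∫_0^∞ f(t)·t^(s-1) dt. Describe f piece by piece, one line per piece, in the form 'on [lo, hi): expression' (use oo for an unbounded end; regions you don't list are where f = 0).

on [0, 1/2): t**2
on [1/2, 1): log(t)/t
on [1, 3/2): log(t)
on [3/2, 3): exp(-t)
on [3, oo): t**(-3)

split f at 1/2, 1, 3/2, 3: ℳ[f](s) collects 5 kernel integrals
piece [0, 1/2): integrate t**2 against the kernel
piece [1/2, 1): integrate log(t)/t against the kernel
[1, 3/2) adds the kernel integral of log(t)
[3/2, 3) adds the kernel integral of exp(-t)
between 3 and ∞ the integrand is t**(-3)·t^(s-1)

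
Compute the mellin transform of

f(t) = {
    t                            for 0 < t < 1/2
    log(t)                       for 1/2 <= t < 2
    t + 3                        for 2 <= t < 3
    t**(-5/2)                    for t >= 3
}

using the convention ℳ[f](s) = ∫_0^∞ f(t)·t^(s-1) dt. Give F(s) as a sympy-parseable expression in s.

slice at 1/2, 2, 3, transform all 4 pieces, and sum them
∫ over [0, 1/2) of t·t^(s-1) joins the sum
over [1/2, 2), the kernel integral of log(t) enters the sum
segment 2 to 3 holds (t + 3); add its integral
[3, ∞) adds the kernel integral of t**(-5/2)

(-270*2**(2*s)*s**2*(2*s - 5) + 54*2**(2*s)*s*(s + 1)*(2*s - 5)*log(2) - 162*2**(2*s)*s*(2*s - 5) - 54*2**(2*s)*(s + 1)*(2*s - 5) - 4*sqrt(3)*6**s*s**2*(s + 1) + 324*6**s*s**2*(2*s - 5) + 162*6**s*s*(2*s - 5) + 27*s**2*(2*s - 5) + 54*s*(s + 1)*(2*s - 5)*log(2) + (2*s - 5)*(54*s + 54))/(54*2**s*s**2*(s + 1)*(2*s - 5))
  -1 < Re(s) < 5/2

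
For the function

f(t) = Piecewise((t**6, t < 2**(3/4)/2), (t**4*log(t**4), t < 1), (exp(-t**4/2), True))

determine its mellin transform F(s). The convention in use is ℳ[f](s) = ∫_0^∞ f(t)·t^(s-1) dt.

back out the power substitution: t**3 on [0, sqrt(2)/2); t**2*log(t**2) on [sqrt(2)/2, 1); exp(-t**2/2) on [1, ∞)
strip the power substitution: t**(3/2) on [0, 1/2); t*log(t) on [1/2, 1); exp(-t/2) on [1, ∞)
along the cuts 2**(3/4)/2, 1, ℳ[f](s) splits into 3 integrals
for t in [0, 2**(3/4)/2): the term is ∫ t**6·t^(s-1)
on [2**(3/4)/2, 1) integrate f = t**4*log(t**4) against the kernel
on [1, ∞): add ∫ exp(-t**4/2)·t^(s-1) dt

(2**(3/4)/2)**s*(-16*2**(s/4)*(s + 6) + 2**(s/2)*(s + 6)*(s**2 + 8*s + 16)*uppergamma(s/4, 1/2) + s*(s + 6)*log(4) + 8*s + 8*(s + 6)*log(2) + sqrt(2)*(s**2 + 8*s + 16) + 48)/(4*(s + 6)*(s**2 + 8*s + 16))
  Re(s) > -6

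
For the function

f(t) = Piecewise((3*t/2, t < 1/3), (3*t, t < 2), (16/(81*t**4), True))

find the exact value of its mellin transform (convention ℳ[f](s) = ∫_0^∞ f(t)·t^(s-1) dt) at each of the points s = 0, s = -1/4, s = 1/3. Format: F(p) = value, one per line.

reversing the common scale on t: t on [0, 1/2); 2*t on [1/2, 3); t**(-4) on [3, ∞)
integrate the 3 segments split at 1/3, 2, then add the results
on [0, 1/3) integrate f = 3*t/2 against the kernel
on [1/3, 2) integrate f = 3*t against the kernel
segment [2, ∞) carries 16/(81*t**4); integrate it

F(0) = 1783/324
F(-1/4) = -2*3**(1/4)/3 + 5510*2**(3/4)/1377
F(1/3) = 3**(2/3)*(-891 + 10700*6**(1/3))/7128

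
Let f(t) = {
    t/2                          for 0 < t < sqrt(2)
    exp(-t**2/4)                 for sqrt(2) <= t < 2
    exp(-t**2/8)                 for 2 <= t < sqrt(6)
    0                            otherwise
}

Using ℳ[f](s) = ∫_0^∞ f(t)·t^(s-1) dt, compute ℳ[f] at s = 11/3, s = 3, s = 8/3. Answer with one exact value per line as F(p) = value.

F(11/3) = -16*sqrt(2)*uppergamma(11/6, 3/4) - 4*2**(2/3)*uppergamma(11/6, 1) + 3*2**(1/3)/7 + 4*2**(2/3)*uppergamma(11/6, 1/2) + 16*sqrt(2)*uppergamma(11/6, 1/2)
F(3) = -4*sqrt(6)*exp(-3/4) - 4*sqrt(2)*sqrt(pi)*erfc(sqrt(3)/2) - 4*exp(-1) - 2*sqrt(pi)*erfc(1) + 1/2 + 2*sqrt(pi)*erfc(sqrt(2)/2) + 2*sqrt(2)*exp(-1/2) + 4*sqrt(2)*sqrt(pi)*erfc(sqrt(2)/2) + 8*exp(-1/2)
F(8/3) = -8*uppergamma(4/3, 3/4) - 2*2**(2/3)*uppergamma(4/3, 1) + 3*2**(5/6)/11 + 2*2**(2/3)*uppergamma(4/3, 1/2) + 8*uppergamma(4/3, 1/2)

back out the common scale on t: t on [0, sqrt(2)/2); exp(-t**2) on [sqrt(2)/2, 1); exp(-t**2/2) on [1, sqrt(6)/2)
back out the power substitution: sqrt(t) on [0, 1/2); exp(-t) on [1/2, 1); exp(-t/2) on [1, 3/2)
summing 3 kernel integrals split by sqrt(2), 2 yields ℳ[f](s)
over [0, sqrt(2)), the kernel integral of t/2 enters the sum
between sqrt(2) and 2 the integrand is exp(-t**2/4)·t^(s-1)
between 2 and sqrt(6) the integrand is exp(-t**2/8)·t^(s-1)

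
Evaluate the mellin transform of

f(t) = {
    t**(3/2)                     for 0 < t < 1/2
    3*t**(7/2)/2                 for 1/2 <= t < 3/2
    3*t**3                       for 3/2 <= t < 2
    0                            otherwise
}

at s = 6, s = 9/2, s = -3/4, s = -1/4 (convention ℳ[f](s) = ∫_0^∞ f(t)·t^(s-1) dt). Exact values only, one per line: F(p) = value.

decompose at 1/2, 3/2; ℳ[f](s) sums the 3 pieces' integrals
segment 0 to 1/2 holds t**(3/2); add its integral
piece [1/2, 3/2): integrate 3*t**(7/2)/2 against the kernel
on [3/2, 2): add ∫ 3*t**3·t^(s-1) dt

F(6) = 107*sqrt(2)/291840 + 59049*sqrt(6)/19456 + 242461/1536
F(9/2) = -2187*sqrt(6)/640 + 923/192 + 256*sqrt(2)/5
F(-3/4) = 3*2**(1/4)*(-22*sqrt(2)*3**(1/4) + 9*3**(3/4) + 87)/44
F(-1/4) = 2**(1/4)*(-7020*3**(3/4) + 4455*sqrt(2)*3**(1/4) + 25939*sqrt(2))/5720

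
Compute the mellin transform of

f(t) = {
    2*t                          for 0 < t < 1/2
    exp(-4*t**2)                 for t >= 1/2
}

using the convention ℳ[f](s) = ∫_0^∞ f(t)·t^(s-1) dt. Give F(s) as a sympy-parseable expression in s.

peel off the common scale on t: t on [0, 1); exp(-t**2) on [1, ∞)
undo the power substitution: sqrt(t) on [0, 1); exp(-t) on [1, ∞)
breakpoints 1/2: one integral from each of the 2 segments
segment [0, 1/2) carries 2*t; integrate it
segment [1/2, ∞) carries exp(-4*t**2); integrate it

((s + 1)*uppergamma(s/2, 1) + 2)/(2*2**s*(s + 1))
  Re(s) > -1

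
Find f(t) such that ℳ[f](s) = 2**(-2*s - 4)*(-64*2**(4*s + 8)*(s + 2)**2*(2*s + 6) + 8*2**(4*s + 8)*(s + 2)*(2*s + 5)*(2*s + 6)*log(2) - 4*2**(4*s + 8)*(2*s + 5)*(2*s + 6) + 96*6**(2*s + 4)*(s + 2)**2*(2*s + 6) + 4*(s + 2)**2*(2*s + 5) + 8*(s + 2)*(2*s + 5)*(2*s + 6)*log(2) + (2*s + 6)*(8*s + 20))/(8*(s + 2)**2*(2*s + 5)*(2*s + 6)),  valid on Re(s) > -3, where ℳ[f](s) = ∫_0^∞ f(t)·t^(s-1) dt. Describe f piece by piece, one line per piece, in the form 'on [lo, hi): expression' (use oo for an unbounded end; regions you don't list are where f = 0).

strip the shared t-power: t on [0, 1/4); log(sqrt(t)) on [1/4, 4); 2*sqrt(t) on [4, 9)
invert the power substitution to get t**2 on [0, 1/2); log(t) on [1/2, 2); 2*t on [2, 3)
the 3 pieces separated at 1/4, 4 each add one integral
∫ t**3·t^(s-1) over [0, 1/4)
the [1/4, 4) slice contributes ∫ t**2*log(sqrt(t))·t^(s-1) dt
over [4, 9), the kernel integral of 2*t**(5/2) enters the sum

on [0, 1/4): t**3
on [1/4, 4): t**2*log(sqrt(t))
on [4, 9): 2*t**(5/2)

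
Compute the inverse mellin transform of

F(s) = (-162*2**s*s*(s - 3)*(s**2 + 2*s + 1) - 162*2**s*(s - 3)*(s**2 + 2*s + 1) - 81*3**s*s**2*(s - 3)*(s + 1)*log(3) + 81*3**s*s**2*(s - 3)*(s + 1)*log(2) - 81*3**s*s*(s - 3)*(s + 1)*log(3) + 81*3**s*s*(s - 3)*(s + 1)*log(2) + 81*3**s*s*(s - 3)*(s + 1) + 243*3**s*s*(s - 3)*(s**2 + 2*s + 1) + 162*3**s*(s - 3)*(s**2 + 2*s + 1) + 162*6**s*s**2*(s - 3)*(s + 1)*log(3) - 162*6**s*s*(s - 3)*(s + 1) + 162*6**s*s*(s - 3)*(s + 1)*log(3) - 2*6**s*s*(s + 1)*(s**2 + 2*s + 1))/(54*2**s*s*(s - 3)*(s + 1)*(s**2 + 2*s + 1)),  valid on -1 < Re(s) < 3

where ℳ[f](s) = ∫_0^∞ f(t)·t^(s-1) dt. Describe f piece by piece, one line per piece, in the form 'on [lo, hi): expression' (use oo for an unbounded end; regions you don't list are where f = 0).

on [0, 1): t
on [1, 3/2): t + 3
on [3/2, 3): t*log(t)
on [3, oo): t**(-3)

decompose at 1, 3/2, 3; ℳ[f](s) sums the 4 pieces' integrals
segment 0 to 1 holds t; add its integral
the [1, 3/2) slice contributes ∫ (t + 3)·t^(s-1) dt
over [3/2, 3), the kernel integral of t*log(t) enters the sum
segment 3 to ∞ holds t**(-3); add its integral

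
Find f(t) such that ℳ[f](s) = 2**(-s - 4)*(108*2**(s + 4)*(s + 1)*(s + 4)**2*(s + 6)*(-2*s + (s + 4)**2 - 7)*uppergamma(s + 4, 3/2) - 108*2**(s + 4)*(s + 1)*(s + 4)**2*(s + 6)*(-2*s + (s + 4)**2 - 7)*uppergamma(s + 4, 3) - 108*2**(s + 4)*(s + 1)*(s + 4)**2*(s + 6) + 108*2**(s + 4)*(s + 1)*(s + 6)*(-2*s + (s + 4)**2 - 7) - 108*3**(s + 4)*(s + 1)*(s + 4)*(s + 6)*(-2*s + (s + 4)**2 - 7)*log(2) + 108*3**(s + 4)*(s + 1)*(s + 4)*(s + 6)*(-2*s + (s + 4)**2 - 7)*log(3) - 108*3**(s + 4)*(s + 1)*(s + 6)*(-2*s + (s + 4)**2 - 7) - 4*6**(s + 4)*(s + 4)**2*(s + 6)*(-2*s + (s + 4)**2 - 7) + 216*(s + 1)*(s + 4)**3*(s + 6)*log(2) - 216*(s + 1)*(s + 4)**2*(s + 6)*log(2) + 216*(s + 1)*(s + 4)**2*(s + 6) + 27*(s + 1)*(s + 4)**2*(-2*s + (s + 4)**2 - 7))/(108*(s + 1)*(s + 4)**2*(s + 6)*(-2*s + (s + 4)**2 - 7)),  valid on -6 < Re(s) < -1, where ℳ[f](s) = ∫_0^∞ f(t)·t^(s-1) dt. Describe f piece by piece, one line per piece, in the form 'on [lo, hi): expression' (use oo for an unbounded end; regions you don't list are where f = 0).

strip the shared t-power: t**4 on [0, 1/2); t*log(t) on [1/2, 1); t**2*log(t) on [1, 3/2); …
peel off the shared t-power: t**3 on [0, 1/2); log(t) on [1/2, 1); t*log(t) on [1, 3/2); …
undo the shared t-power: t**2 on [0, 1/2); log(t)/t on [1/2, 1); log(t) on [1, 3/2); …
slice at 1/2, 1, 3/2, 3, transform all 5 pieces, and sum them
for t in [0, 1/2): the term is ∫ t**6·t^(s-1)
∫ t**3*log(t)·t^(s-1) over [1/2, 1)
segment [1, 3/2) carries t**4*log(t); integrate it
the [3/2, 3) slice contributes ∫ t**4*exp(-t)·t^(s-1) dt
on [3, ∞) integrate f = t against the kernel

on [0, 1/2): t**6
on [1/2, 1): t**3*log(t)
on [1, 3/2): t**4*log(t)
on [3/2, 3): t**4*exp(-t)
on [3, oo): t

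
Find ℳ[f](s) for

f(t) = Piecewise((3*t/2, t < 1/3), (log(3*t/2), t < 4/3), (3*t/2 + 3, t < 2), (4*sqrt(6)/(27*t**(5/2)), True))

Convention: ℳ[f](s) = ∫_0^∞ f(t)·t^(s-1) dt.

(-270*2**(2*s)*s**2*(2*s - 5) + 54*2**(2*s)*s*(s + 1)*(2*s - 5)*log(2) - 162*2**(2*s)*s*(2*s - 5) - 54*2**(2*s)*(s + 1)*(2*s - 5) - 4*sqrt(3)*6**s*s**2*(s + 1) + 324*6**s*s**2*(2*s - 5) + 162*6**s*s*(2*s - 5) + 27*s**2*(2*s - 5) + 54*s*(s + 1)*(2*s - 5)*log(2) + (2*s - 5)*(54*s + 54))/(54*3**s*s**2*(s + 1)*(2*s - 5))
  -1 < Re(s) < 5/2

strip the common scale on t: 3*t on [0, 1/6); log(3*t) on [1/6, 2/3); 3*t + 3 on [2/3, 1); …
strip the common scale on t: 2*t on [0, 1/4); log(2*t) on [1/4, 1); 2*t + 3 on [1, 3/2); …
the common scale on t comes off first: t on [0, 1/2); log(t) on [1/2, 2); t + 3 on [2, 3); …
cuts at 1/3, 4/3, 2: linearity sums the 4 kernel integrals
piece [0, 1/3): integrate 3*t/2 against the kernel
segment [1/3, 4/3) carries log(3*t/2); integrate it
between 4/3 and 2 the integrand is (3*t/2 + 3)·t^(s-1)
over [2, ∞), the kernel integral of 4*sqrt(6)/(27*t**(5/2)) enters the sum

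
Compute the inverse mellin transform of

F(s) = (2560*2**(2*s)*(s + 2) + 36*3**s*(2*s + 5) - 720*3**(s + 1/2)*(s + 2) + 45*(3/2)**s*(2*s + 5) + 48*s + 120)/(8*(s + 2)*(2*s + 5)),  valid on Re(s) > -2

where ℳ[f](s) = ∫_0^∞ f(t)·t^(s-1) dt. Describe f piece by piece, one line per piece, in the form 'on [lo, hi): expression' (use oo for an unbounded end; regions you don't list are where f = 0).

slice at 1, 3/2, 3, transform all 4 pieces, and sum them
[0, 1) adds the kernel integral of 6*t**2
the [1, 3/2) slice contributes ∫ 3*t**2·t^(s-1) dt
on [3/2, 3): add ∫ t**2/2·t^(s-1) dt
between 3 and 4 the integrand is 5*t**(5/2)·t^(s-1)

on [0, 1): 6*t**2
on [1, 3/2): 3*t**2
on [3/2, 3): t**2/2
on [3, 4): 5*t**(5/2)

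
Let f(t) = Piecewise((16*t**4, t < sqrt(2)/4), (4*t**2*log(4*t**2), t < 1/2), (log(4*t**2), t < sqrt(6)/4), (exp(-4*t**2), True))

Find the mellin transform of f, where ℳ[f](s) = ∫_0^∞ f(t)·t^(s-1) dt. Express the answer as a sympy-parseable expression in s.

reversing the common scale on t: t**4 on [0, sqrt(2)/2); t**2*log(t**2) on [sqrt(2)/2, 1); log(t**2) on [1, sqrt(6)/2); …
undo the power substitution: t**2 on [0, 1/2); t*log(t) on [1/2, 1); log(t) on [1, 3/2); …
linearity at sqrt(2)/4, 1/2, sqrt(6)/4 turns ℳ[f](s) into 4 summed integrals
between 0 and sqrt(2)/4 the integrand is 16*t**4·t^(s-1)
on [sqrt(2)/4, 1/2) integrate f = 4*t**2*log(4*t**2) against the kernel
∫ over [1/2, sqrt(6)/4) of log(4*t**2)·t^(s-1) joins the sum
segment [sqrt(6)/4, ∞) carries exp(-4*t**2); integrate it

(sqrt(2)/4)**s*(2*2**(s/2)*s**2*(s + 4)*(s**2 + 4*s + 4)*uppergamma(s/2, 3/2) - 8*2**(s/2)*s**2*(s + 4) + 8*2**(s/2)*(s + 4)*(s**2 + 4*s + 4) + 3**(s/2)*s*(s + 4)*(-4*log(2) + 4*log(3))*(s**2 + 4*s + 4) - 8*3**(s/2)*(s + 4)*(s**2 + 4*s + 4) + s**3*(s + 4)*log(4) + 4*s**2*(s + 4)*log(2) + 4*s**2*(s + 4) + s**2*(s**2 + 4*s + 4))/(4*s**2*(s + 4)*(s**2 + 4*s + 4))
  Re(s) > -4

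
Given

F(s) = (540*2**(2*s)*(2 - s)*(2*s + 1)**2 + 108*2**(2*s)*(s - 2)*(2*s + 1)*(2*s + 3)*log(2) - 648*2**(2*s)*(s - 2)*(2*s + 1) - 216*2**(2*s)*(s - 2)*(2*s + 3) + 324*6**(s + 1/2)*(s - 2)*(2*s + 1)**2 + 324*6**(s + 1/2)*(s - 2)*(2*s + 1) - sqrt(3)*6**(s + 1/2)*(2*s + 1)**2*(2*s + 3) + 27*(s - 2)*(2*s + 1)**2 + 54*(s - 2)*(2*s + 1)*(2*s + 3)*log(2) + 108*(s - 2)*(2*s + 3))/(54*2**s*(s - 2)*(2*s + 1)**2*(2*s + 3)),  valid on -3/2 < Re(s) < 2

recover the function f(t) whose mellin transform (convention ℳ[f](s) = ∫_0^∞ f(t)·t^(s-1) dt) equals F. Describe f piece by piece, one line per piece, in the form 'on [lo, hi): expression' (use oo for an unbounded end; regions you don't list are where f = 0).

back out the common scale on t: 2*t**(3/2) on [0, 1/4); sqrt(t)*log(2*t) on [1/4, 1); sqrt(t)*(2*t + 3) on [1, 3/2); …
peel off the shared t-power: 2*t on [0, 1/4); log(2*t) on [1/4, 1); 2*t + 3 on [1, 3/2); …
reversing the common scale on t: t on [0, 1/2); log(t) on [1/2, 2); t + 3 on [2, 3); …
the 4 pieces separated at 1/2, 2, 3 each add one integral
over [0, 1/2), the kernel integral of sqrt(2)*t**(3/2)/2 enters the sum
segment [1/2, 2) carries sqrt(2)*sqrt(t)*log(t)/2; integrate it
on [2, 3): add ∫ sqrt(2)*sqrt(t)*(t + 3)/2·t^(s-1) dt
the [3, ∞) slice contributes ∫ sqrt(2)/(2*t**2)·t^(s-1) dt

on [0, 1/2): sqrt(2)*t**(3/2)/2
on [1/2, 2): sqrt(2)*sqrt(t)*log(t)/2
on [2, 3): sqrt(2)*sqrt(t)*(t + 3)/2
on [3, oo): sqrt(2)/(2*t**2)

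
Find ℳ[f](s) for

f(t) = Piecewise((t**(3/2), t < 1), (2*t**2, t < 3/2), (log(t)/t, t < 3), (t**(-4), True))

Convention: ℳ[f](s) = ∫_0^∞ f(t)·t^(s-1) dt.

the 4 pieces separated at 1, 3/2, 3 each add one integral
[0, 1) adds the kernel integral of t**(3/2)
on [1, 3/2) integrate f = 2*t**2 against the kernel
piece [3/2, 3): integrate log(t)/t against the kernel
∫ t**(-4)·t^(s-1) over [3, ∞)

(324*2**s*(s - 4)*(s + 2)*(s**2 - 2*s + 1) - 324*2**s*(s - 4)*(2*s + 3)*(s**2 - 2*s + 1) - 108*3**s*s*(s - 4)*(s + 2)*(2*s + 3)*log(3) + 108*3**s*s*(s - 4)*(s + 2)*(2*s + 3)*log(2) - 108*3**s*(s - 4)*(s + 2)*(2*s + 3)*log(2) + 108*3**s*(s - 4)*(s + 2)*(2*s + 3) + 108*3**s*(s - 4)*(s + 2)*(2*s + 3)*log(3) + 729*3**s*(s - 4)*(2*s + 3)*(s**2 - 2*s + 1) + 54*6**s*s*(s - 4)*(s + 2)*(2*s + 3)*log(3) - 54*6**s*(s - 4)*(s + 2)*(2*s + 3)*log(3) - 54*6**s*(s - 4)*(s + 2)*(2*s + 3) - 2*6**s*(s + 2)*(2*s + 3)*(s**2 - 2*s + 1))/(162*2**s*(s - 4)*(s + 2)*(2*s + 3)*(s**2 - 2*s + 1))
  -3/2 < Re(s) < 4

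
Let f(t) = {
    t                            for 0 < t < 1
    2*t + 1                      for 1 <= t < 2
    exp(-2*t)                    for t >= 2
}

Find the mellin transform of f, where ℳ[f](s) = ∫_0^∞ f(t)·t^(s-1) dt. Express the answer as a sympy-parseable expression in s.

along the cuts 1, 2, ℳ[f](s) splits into 3 integrals
the [0, 1) slice contributes ∫ t·t^(s-1) dt
[1, 2) adds the kernel integral of (2*t + 1)
on [2, ∞) integrate f = exp(-2*t) against the kernel

(2**s*s*(s + 1)*uppergamma(s, 4) - 2*4**s*s - 4**s + 5*8**s*s + 8**s)/(4**s*s*(s + 1))
  Re(s) > -1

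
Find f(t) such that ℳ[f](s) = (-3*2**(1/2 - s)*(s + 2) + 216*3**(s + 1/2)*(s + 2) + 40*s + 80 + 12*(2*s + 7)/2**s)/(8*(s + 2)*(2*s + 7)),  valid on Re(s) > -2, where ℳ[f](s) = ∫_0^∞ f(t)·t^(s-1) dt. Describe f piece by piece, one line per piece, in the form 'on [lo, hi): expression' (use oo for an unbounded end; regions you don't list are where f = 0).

on [0, 1/2): 6*t**2
on [1/2, 1): 3*t**(7/2)
on [1, 3): t**(7/2)/2

split f at 1/2, 1: ℳ[f](s) collects 3 kernel integrals
on [0, 1/2) integrate f = 6*t**2 against the kernel
for t in [1/2, 1): the term is ∫ 3*t**(7/2)·t^(s-1)
piece [1, 3): integrate t**(7/2)/2 against the kernel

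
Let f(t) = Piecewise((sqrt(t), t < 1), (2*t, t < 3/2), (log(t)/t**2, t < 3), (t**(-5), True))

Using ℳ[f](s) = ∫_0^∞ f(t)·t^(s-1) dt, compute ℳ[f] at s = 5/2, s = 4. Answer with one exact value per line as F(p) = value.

F(5/2) = -538*sqrt(3)/135 - 5/21 + log(2**(sqrt(6))*3**(-sqrt(6) + 2*sqrt(3))) + 83*sqrt(6)/28
F(4) = 9*log(2)/8 + 271/180 + 27*log(3)/8

the shared t-power comes off first: t**(3/2) on [0, 1); 2*t**2 on [1, 3/2); log(t)/t on [3/2, 3); …
the 4 pieces separated at 1, 3/2, 3 each add one integral
between 0 and 1 the integrand is sqrt(t)·t^(s-1)
segment 1 to 3/2 holds 2*t; add its integral
segment [3/2, 3) carries log(t)/t**2; integrate it
∫ t**(-5)·t^(s-1) over [3, ∞)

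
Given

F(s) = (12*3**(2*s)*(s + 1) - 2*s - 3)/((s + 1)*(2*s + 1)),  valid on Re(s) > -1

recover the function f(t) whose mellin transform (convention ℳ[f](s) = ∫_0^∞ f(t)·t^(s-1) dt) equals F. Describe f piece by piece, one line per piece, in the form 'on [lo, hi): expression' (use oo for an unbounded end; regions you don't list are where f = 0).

reversing the power substitution: t**2 on [0, 1); 2*t on [1, 3)
undo the shared t-power: t**(3/2) on [0, 1); 2*sqrt(t) on [1, 3)
cuts at 1: linearity sums the 2 kernel integrals
piece [0, 1): integrate t against the kernel
the [1, 9) slice contributes ∫ 2*sqrt(t)·t^(s-1) dt

on [0, 1): t
on [1, 9): 2*sqrt(t)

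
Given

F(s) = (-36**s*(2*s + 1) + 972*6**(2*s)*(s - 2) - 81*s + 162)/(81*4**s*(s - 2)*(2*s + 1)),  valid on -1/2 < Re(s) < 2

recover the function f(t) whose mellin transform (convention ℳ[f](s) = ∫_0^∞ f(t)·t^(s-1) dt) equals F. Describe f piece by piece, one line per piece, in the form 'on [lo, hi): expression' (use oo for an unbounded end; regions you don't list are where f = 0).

on [0, 1/4): sqrt(t)
on [1/4, 9): 2*sqrt(t)
on [9, oo): t**(-2)

remove the power substitution first: t on [0, 1/2); 2*t on [1/2, 3); t**(-4) on [3, ∞)
breakpoints 1/4, 9: one integral from each of the 3 segments
segment [0, 1/4) carries sqrt(t); integrate it
for t in [1/4, 9): the term is ∫ 2*sqrt(t)·t^(s-1)
piece [9, ∞): integrate t**(-2) against the kernel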